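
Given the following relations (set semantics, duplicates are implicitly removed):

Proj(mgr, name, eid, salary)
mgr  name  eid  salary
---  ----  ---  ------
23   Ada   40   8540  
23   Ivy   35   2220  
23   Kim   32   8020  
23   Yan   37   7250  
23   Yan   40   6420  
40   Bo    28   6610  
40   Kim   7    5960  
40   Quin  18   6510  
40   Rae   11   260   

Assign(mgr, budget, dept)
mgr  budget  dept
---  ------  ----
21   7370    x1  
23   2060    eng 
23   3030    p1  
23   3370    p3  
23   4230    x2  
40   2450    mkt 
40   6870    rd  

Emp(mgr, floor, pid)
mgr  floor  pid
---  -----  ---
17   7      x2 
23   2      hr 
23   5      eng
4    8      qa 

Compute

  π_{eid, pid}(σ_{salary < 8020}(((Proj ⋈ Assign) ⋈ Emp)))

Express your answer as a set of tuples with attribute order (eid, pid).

{(35, eng), (35, hr), (37, eng), (37, hr), (40, eng), (40, hr)}

Natural join on mgr: {(23, Ada, 40, 8540, 2060, eng), (23, Ada, 40, 8540, 3030, p1), (23, Ada, 40, 8540, 3370, p3), (23, Ada, 40, 8540, 4230, x2), (23, Ivy, 35, 2220, 2060, eng), (23, Ivy, 35, 2220, 3030, p1), (23, Ivy, 35, 2220, 3370, p3), (23, Ivy, 35, 2220, 4230, x2), (23, Kim, 32, 8020, 2060, eng), (23, Kim, 32, 8020, 3030, p1), (23, Kim, 32, 8020, 3370, p3), (23, Kim, 32, 8020, 4230, x2), (23, Yan, 37, 7250, 2060, eng), (23, Yan, 37, 7250, 3030, p1), (23, Yan, 37, 7250, 3370, p3), (23, Yan, 37, 7250, 4230, x2), (23, Yan, 40, 6420, 2060, eng), (23, Yan, 40, 6420, 3030, p1), (23, Yan, 40, 6420, 3370, p3), (23, Yan, 40, 6420, 4230, x2), (40, Bo, 28, 6610, 2450, mkt), (40, Bo, 28, 6610, 6870, rd), (40, Kim, 7, 5960, 2450, mkt), (40, Kim, 7, 5960, 6870, rd), (40, Quin, 18, 6510, 2450, mkt), (40, Quin, 18, 6510, 6870, rd), (40, Rae, 11, 260, 2450, mkt), (40, Rae, 11, 260, 6870, rd)}
Natural join on mgr: {(23, Ada, 40, 8540, 2060, eng, 2, hr), (23, Ada, 40, 8540, 2060, eng, 5, eng), (23, Ada, 40, 8540, 3030, p1, 2, hr), (23, Ada, 40, 8540, 3030, p1, 5, eng), (23, Ada, 40, 8540, 3370, p3, 2, hr), (23, Ada, 40, 8540, 3370, p3, 5, eng), (23, Ada, 40, 8540, 4230, x2, 2, hr), (23, Ada, 40, 8540, 4230, x2, 5, eng), (23, Ivy, 35, 2220, 2060, eng, 2, hr), (23, Ivy, 35, 2220, 2060, eng, 5, eng), (23, Ivy, 35, 2220, 3030, p1, 2, hr), (23, Ivy, 35, 2220, 3030, p1, 5, eng), (23, Ivy, 35, 2220, 3370, p3, 2, hr), (23, Ivy, 35, 2220, 3370, p3, 5, eng), (23, Ivy, 35, 2220, 4230, x2, 2, hr), (23, Ivy, 35, 2220, 4230, x2, 5, eng), (23, Kim, 32, 8020, 2060, eng, 2, hr), (23, Kim, 32, 8020, 2060, eng, 5, eng), (23, Kim, 32, 8020, 3030, p1, 2, hr), (23, Kim, 32, 8020, 3030, p1, 5, eng), (23, Kim, 32, 8020, 3370, p3, 2, hr), (23, Kim, 32, 8020, 3370, p3, 5, eng), (23, Kim, 32, 8020, 4230, x2, 2, hr), (23, Kim, 32, 8020, 4230, x2, 5, eng), (23, Yan, 37, 7250, 2060, eng, 2, hr), (23, Yan, 37, 7250, 2060, eng, 5, eng), (23, Yan, 37, 7250, 3030, p1, 2, hr), (23, Yan, 37, 7250, 3030, p1, 5, eng), (23, Yan, 37, 7250, 3370, p3, 2, hr), (23, Yan, 37, 7250, 3370, p3, 5, eng), (23, Yan, 37, 7250, 4230, x2, 2, hr), (23, Yan, 37, 7250, 4230, x2, 5, eng), (23, Yan, 40, 6420, 2060, eng, 2, hr), (23, Yan, 40, 6420, 2060, eng, 5, eng), (23, Yan, 40, 6420, 3030, p1, 2, hr), (23, Yan, 40, 6420, 3030, p1, 5, eng), (23, Yan, 40, 6420, 3370, p3, 2, hr), (23, Yan, 40, 6420, 3370, p3, 5, eng), (23, Yan, 40, 6420, 4230, x2, 2, hr), (23, Yan, 40, 6420, 4230, x2, 5, eng)}
σ[salary < 8020]: keep tuples satisfying salary < 8020 → {(23, Ivy, 35, 2220, 2060, eng, 2, hr), (23, Ivy, 35, 2220, 2060, eng, 5, eng), (23, Ivy, 35, 2220, 3030, p1, 2, hr), (23, Ivy, 35, 2220, 3030, p1, 5, eng), (23, Ivy, 35, 2220, 3370, p3, 2, hr), (23, Ivy, 35, 2220, 3370, p3, 5, eng), (23, Ivy, 35, 2220, 4230, x2, 2, hr), (23, Ivy, 35, 2220, 4230, x2, 5, eng), (23, Yan, 37, 7250, 2060, eng, 2, hr), (23, Yan, 37, 7250, 2060, eng, 5, eng), (23, Yan, 37, 7250, 3030, p1, 2, hr), (23, Yan, 37, 7250, 3030, p1, 5, eng), (23, Yan, 37, 7250, 3370, p3, 2, hr), (23, Yan, 37, 7250, 3370, p3, 5, eng), (23, Yan, 37, 7250, 4230, x2, 2, hr), (23, Yan, 37, 7250, 4230, x2, 5, eng), (23, Yan, 40, 6420, 2060, eng, 2, hr), (23, Yan, 40, 6420, 2060, eng, 5, eng), (23, Yan, 40, 6420, 3030, p1, 2, hr), (23, Yan, 40, 6420, 3030, p1, 5, eng), (23, Yan, 40, 6420, 3370, p3, 2, hr), (23, Yan, 40, 6420, 3370, p3, 5, eng), (23, Yan, 40, 6420, 4230, x2, 2, hr), (23, Yan, 40, 6420, 4230, x2, 5, eng)}
π[eid, pid]: project onto (eid, pid) (18 duplicate(s) eliminated) → {(35, eng), (35, hr), (37, eng), (37, hr), (40, eng), (40, hr)}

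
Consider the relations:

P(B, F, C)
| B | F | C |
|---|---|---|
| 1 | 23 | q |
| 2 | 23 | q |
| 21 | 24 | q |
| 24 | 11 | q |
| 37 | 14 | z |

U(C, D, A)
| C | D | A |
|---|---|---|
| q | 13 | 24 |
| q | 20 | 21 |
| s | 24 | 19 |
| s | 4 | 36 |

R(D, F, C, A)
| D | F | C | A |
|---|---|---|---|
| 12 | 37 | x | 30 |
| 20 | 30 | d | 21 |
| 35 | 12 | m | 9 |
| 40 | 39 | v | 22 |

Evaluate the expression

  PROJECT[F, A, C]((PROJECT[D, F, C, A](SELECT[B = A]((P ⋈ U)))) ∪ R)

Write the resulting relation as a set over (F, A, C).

{(11, 24, q), (12, 9, m), (24, 21, q), (30, 21, d), (37, 30, x), (39, 22, v)}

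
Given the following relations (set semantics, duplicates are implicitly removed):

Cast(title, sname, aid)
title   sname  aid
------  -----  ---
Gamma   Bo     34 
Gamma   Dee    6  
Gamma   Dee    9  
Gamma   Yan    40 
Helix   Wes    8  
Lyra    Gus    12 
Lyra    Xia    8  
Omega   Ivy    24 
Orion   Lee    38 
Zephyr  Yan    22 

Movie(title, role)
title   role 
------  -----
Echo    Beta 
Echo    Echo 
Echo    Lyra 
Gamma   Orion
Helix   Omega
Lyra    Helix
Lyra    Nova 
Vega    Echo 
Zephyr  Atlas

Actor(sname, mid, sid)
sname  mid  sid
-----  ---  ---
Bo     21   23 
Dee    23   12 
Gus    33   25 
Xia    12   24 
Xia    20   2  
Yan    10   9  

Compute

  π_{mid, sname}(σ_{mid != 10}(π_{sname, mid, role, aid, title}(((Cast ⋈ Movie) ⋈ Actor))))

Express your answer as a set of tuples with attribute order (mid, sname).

{(12, Xia), (20, Xia), (21, Bo), (23, Dee), (33, Gus)}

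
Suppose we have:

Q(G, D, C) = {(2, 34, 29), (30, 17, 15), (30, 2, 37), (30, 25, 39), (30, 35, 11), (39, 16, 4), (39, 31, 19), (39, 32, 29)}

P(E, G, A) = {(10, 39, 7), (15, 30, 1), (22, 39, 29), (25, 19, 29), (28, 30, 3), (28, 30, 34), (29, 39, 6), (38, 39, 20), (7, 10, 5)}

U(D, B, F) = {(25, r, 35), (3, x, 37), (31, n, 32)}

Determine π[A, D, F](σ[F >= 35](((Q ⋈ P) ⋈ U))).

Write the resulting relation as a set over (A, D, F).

Joining Q and P on G yields {(30, 17, 15, 15, 1), (30, 17, 15, 28, 3), (30, 17, 15, 28, 34), (30, 2, 37, 15, 1), (30, 2, 37, 28, 3), (30, 2, 37, 28, 34), (30, 25, 39, 15, 1), (30, 25, 39, 28, 3), (30, 25, 39, 28, 34), (30, 35, 11, 15, 1), (30, 35, 11, 28, 3), (30, 35, 11, 28, 34), (39, 16, 4, 10, 7), (39, 16, 4, 22, 29), (39, 16, 4, 29, 6), (39, 16, 4, 38, 20), (39, 31, 19, 10, 7), (39, 31, 19, 22, 29), (39, 31, 19, 29, 6), (39, 31, 19, 38, 20), (39, 32, 29, 10, 7), (39, 32, 29, 22, 29), (39, 32, 29, 29, 6), (39, 32, 29, 38, 20)}.
Joining (Q ⋈ P) and U on D yields {(30, 25, 39, 15, 1, r, 35), (30, 25, 39, 28, 3, r, 35), (30, 25, 39, 28, 34, r, 35), (39, 31, 19, 10, 7, n, 32), (39, 31, 19, 22, 29, n, 32), (39, 31, 19, 29, 6, n, 32), (39, 31, 19, 38, 20, n, 32)}.
Apply σ_{F >= 35}; surviving tuples: {(30, 25, 39, 15, 1, r, 35), (30, 25, 39, 28, 3, r, 35), (30, 25, 39, 28, 34, r, 35)}
Projecting to A, D, F: {(1, 25, 35), (3, 25, 35), (34, 25, 35)}

{(1, 25, 35), (3, 25, 35), (34, 25, 35)}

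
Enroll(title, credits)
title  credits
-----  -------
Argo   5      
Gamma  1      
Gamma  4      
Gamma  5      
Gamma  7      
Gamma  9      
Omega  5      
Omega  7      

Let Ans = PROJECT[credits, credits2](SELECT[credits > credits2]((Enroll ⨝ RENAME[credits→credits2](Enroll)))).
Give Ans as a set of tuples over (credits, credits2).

{(4, 1), (5, 1), (5, 4), (7, 1), (7, 4), (7, 5), (9, 1), (9, 4), (9, 5), (9, 7)}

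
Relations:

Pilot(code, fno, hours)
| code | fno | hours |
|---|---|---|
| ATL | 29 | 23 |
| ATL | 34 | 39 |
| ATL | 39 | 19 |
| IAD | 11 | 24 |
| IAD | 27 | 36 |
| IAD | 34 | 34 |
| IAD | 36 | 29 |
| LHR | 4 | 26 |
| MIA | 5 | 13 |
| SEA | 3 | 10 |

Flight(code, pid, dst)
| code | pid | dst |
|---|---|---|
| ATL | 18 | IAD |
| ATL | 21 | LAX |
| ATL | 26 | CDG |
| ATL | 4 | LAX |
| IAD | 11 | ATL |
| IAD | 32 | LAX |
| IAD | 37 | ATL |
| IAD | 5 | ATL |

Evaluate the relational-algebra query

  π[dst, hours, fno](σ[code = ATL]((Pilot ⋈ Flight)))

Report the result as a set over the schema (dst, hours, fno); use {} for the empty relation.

{(CDG, 19, 39), (CDG, 23, 29), (CDG, 39, 34), (IAD, 19, 39), (IAD, 23, 29), (IAD, 39, 34), (LAX, 19, 39), (LAX, 23, 29), (LAX, 39, 34)}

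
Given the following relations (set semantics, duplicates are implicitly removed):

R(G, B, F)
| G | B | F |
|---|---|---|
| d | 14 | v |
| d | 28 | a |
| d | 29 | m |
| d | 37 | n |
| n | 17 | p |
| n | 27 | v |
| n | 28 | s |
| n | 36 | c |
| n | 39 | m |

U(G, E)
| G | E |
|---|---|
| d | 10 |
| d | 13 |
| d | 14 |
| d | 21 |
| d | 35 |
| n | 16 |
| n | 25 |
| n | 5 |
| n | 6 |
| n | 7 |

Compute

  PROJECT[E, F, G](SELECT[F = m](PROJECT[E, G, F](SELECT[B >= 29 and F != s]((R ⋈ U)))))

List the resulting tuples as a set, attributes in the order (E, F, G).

{(10, m, d), (13, m, d), (14, m, d), (16, m, n), (21, m, d), (25, m, n), (35, m, d), (5, m, n), (6, m, n), (7, m, n)}

Natural join on G: {(d, 14, v, 10), (d, 14, v, 13), (d, 14, v, 14), (d, 14, v, 21), (d, 14, v, 35), (d, 28, a, 10), (d, 28, a, 13), (d, 28, a, 14), (d, 28, a, 21), (d, 28, a, 35), (d, 29, m, 10), (d, 29, m, 13), (d, 29, m, 14), (d, 29, m, 21), (d, 29, m, 35), (d, 37, n, 10), (d, 37, n, 13), (d, 37, n, 14), (d, 37, n, 21), (d, 37, n, 35), (n, 17, p, 16), (n, 17, p, 25), (n, 17, p, 5), (n, 17, p, 6), (n, 17, p, 7), (n, 27, v, 16), (n, 27, v, 25), (n, 27, v, 5), (n, 27, v, 6), (n, 27, v, 7), (n, 28, s, 16), (n, 28, s, 25), (n, 28, s, 5), (n, 28, s, 6), (n, 28, s, 7), (n, 36, c, 16), (n, 36, c, 25), (n, 36, c, 5), (n, 36, c, 6), (n, 36, c, 7), (n, 39, m, 16), (n, 39, m, 25), (n, 39, m, 5), (n, 39, m, 6), (n, 39, m, 7)}
Selection B >= 29 and F != s: {(d, 29, m, 10), (d, 29, m, 13), (d, 29, m, 14), (d, 29, m, 21), (d, 29, m, 35), (d, 37, n, 10), (d, 37, n, 13), (d, 37, n, 14), (d, 37, n, 21), (d, 37, n, 35), (n, 36, c, 16), (n, 36, c, 25), (n, 36, c, 5), (n, 36, c, 6), (n, 36, c, 7), (n, 39, m, 16), (n, 39, m, 25), (n, 39, m, 5), (n, 39, m, 6), (n, 39, m, 7)}
π_{E, G, F} gives {(10, d, m), (10, d, n), (13, d, m), (13, d, n), (14, d, m), (14, d, n), (16, n, c), (16, n, m), (21, d, m), (21, d, n), (25, n, c), (25, n, m), (35, d, m), (35, d, n), (5, n, c), (5, n, m), (6, n, c), (6, n, m), (7, n, c), (7, n, m)}.
Selection F = m: {(10, d, m), (13, d, m), (14, d, m), (16, n, m), (21, d, m), (25, n, m), (35, d, m), (5, n, m), (6, n, m), (7, n, m)}
π_{E, F, G} gives {(10, m, d), (13, m, d), (14, m, d), (16, m, n), (21, m, d), (25, m, n), (35, m, d), (5, m, n), (6, m, n), (7, m, n)}.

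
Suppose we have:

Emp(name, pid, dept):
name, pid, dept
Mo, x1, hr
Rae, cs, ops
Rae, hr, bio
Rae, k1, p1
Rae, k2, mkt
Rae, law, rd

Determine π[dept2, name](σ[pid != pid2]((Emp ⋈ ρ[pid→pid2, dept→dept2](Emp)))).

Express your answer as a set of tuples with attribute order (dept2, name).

ρ[pid→pid2, dept→dept2]: schema becomes (name, pid2, dept2); tuples unchanged.
Joining Emp and ρ[pid→pid2, dept→dept2](Emp) on name yields {(Mo, x1, hr, x1, hr), (Rae, cs, ops, cs, ops), (Rae, cs, ops, hr, bio), (Rae, cs, ops, k1, p1), (Rae, cs, ops, k2, mkt), (Rae, cs, ops, law, rd), (Rae, hr, bio, cs, ops), (Rae, hr, bio, hr, bio), (Rae, hr, bio, k1, p1), (Rae, hr, bio, k2, mkt), (Rae, hr, bio, law, rd), (Rae, k1, p1, cs, ops), (Rae, k1, p1, hr, bio), (Rae, k1, p1, k1, p1), (Rae, k1, p1, k2, mkt), (Rae, k1, p1, law, rd), (Rae, k2, mkt, cs, ops), (Rae, k2, mkt, hr, bio), (Rae, k2, mkt, k1, p1), (Rae, k2, mkt, k2, mkt), (Rae, k2, mkt, law, rd), (Rae, law, rd, cs, ops), (Rae, law, rd, hr, bio), (Rae, law, rd, k1, p1), (Rae, law, rd, k2, mkt), (Rae, law, rd, law, rd)}.
Filtering on pid != pid2 leaves {(Rae, cs, ops, hr, bio), (Rae, cs, ops, k1, p1), (Rae, cs, ops, k2, mkt), (Rae, cs, ops, law, rd), (Rae, hr, bio, cs, ops), (Rae, hr, bio, k1, p1), (Rae, hr, bio, k2, mkt), (Rae, hr, bio, law, rd), (Rae, k1, p1, cs, ops), (Rae, k1, p1, hr, bio), (Rae, k1, p1, k2, mkt), (Rae, k1, p1, law, rd), (Rae, k2, mkt, cs, ops), (Rae, k2, mkt, hr, bio), (Rae, k2, mkt, k1, p1), (Rae, k2, mkt, law, rd), (Rae, law, rd, cs, ops), (Rae, law, rd, hr, bio), (Rae, law, rd, k1, p1), (Rae, law, rd, k2, mkt)}.
Projecting to dept2, name (15 duplicate(s) eliminated): {(bio, Rae), (mkt, Rae), (ops, Rae), (p1, Rae), (rd, Rae)}

{(bio, Rae), (mkt, Rae), (ops, Rae), (p1, Rae), (rd, Rae)}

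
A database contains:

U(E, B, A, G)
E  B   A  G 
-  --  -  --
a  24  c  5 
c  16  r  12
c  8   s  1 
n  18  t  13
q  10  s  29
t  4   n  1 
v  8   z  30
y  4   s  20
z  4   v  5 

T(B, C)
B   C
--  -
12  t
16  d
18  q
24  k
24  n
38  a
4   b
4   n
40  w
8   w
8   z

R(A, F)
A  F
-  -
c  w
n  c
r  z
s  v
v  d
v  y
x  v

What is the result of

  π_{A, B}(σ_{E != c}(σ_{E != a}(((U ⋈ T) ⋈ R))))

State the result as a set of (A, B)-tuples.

{(n, 4), (s, 4), (v, 4)}

Joining U and T on B yields {(a, 24, c, 5, k), (a, 24, c, 5, n), (c, 16, r, 12, d), (c, 8, s, 1, w), (c, 8, s, 1, z), (n, 18, t, 13, q), (t, 4, n, 1, b), (t, 4, n, 1, n), (v, 8, z, 30, w), (v, 8, z, 30, z), (y, 4, s, 20, b), (y, 4, s, 20, n), (z, 4, v, 5, b), (z, 4, v, 5, n)}.
Joining (U ⋈ T) and R on A yields {(a, 24, c, 5, k, w), (a, 24, c, 5, n, w), (c, 16, r, 12, d, z), (c, 8, s, 1, w, v), (c, 8, s, 1, z, v), (t, 4, n, 1, b, c), (t, 4, n, 1, n, c), (y, 4, s, 20, b, v), (y, 4, s, 20, n, v), (z, 4, v, 5, b, d), (z, 4, v, 5, b, y), (z, 4, v, 5, n, d), (z, 4, v, 5, n, y)}.
Filtering on E != a leaves {(c, 16, r, 12, d, z), (c, 8, s, 1, w, v), (c, 8, s, 1, z, v), (t, 4, n, 1, b, c), (t, 4, n, 1, n, c), (y, 4, s, 20, b, v), (y, 4, s, 20, n, v), (z, 4, v, 5, b, d), (z, 4, v, 5, b, y), (z, 4, v, 5, n, d), (z, 4, v, 5, n, y)}.
Filtering on E != c leaves {(t, 4, n, 1, b, c), (t, 4, n, 1, n, c), (y, 4, s, 20, b, v), (y, 4, s, 20, n, v), (z, 4, v, 5, b, d), (z, 4, v, 5, b, y), (z, 4, v, 5, n, d), (z, 4, v, 5, n, y)}.
Keep only column(s) A, B (5 duplicate(s) eliminated): {(n, 4), (s, 4), (v, 4)}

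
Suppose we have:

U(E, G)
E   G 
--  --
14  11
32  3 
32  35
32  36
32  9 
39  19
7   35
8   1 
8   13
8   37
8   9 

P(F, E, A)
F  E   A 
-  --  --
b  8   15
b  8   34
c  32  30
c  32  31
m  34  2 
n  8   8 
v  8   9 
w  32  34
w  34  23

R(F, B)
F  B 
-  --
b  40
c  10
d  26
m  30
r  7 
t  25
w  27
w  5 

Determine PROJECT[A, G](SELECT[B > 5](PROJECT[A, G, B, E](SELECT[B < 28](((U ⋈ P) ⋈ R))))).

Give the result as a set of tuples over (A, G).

U ⋈ P (natural join on E): {(32, 3, c, 30), (32, 3, c, 31), (32, 3, w, 34), (32, 35, c, 30), (32, 35, c, 31), (32, 35, w, 34), (32, 36, c, 30), (32, 36, c, 31), (32, 36, w, 34), (32, 9, c, 30), (32, 9, c, 31), (32, 9, w, 34), (8, 1, b, 15), (8, 1, b, 34), (8, 1, n, 8), (8, 1, v, 9), (8, 13, b, 15), (8, 13, b, 34), (8, 13, n, 8), (8, 13, v, 9), (8, 37, b, 15), (8, 37, b, 34), (8, 37, n, 8), (8, 37, v, 9), (8, 9, b, 15), (8, 9, b, 34), (8, 9, n, 8), (8, 9, v, 9)}
(U ⋈ P) ⋈ R (natural join on F): {(32, 3, c, 30, 10), (32, 3, c, 31, 10), (32, 3, w, 34, 27), (32, 3, w, 34, 5), (32, 35, c, 30, 10), (32, 35, c, 31, 10), (32, 35, w, 34, 27), (32, 35, w, 34, 5), (32, 36, c, 30, 10), (32, 36, c, 31, 10), (32, 36, w, 34, 27), (32, 36, w, 34, 5), (32, 9, c, 30, 10), (32, 9, c, 31, 10), (32, 9, w, 34, 27), (32, 9, w, 34, 5), (8, 1, b, 15, 40), (8, 1, b, 34, 40), (8, 13, b, 15, 40), (8, 13, b, 34, 40), (8, 37, b, 15, 40), (8, 37, b, 34, 40), (8, 9, b, 15, 40), (8, 9, b, 34, 40)}
Filtering on B < 28 leaves {(32, 3, c, 30, 10), (32, 3, c, 31, 10), (32, 3, w, 34, 27), (32, 3, w, 34, 5), (32, 35, c, 30, 10), (32, 35, c, 31, 10), (32, 35, w, 34, 27), (32, 35, w, 34, 5), (32, 36, c, 30, 10), (32, 36, c, 31, 10), (32, 36, w, 34, 27), (32, 36, w, 34, 5), (32, 9, c, 30, 10), (32, 9, c, 31, 10), (32, 9, w, 34, 27), (32, 9, w, 34, 5)}.
π_{A, G, B, E} gives {(30, 3, 10, 32), (30, 35, 10, 32), (30, 36, 10, 32), (30, 9, 10, 32), (31, 3, 10, 32), (31, 35, 10, 32), (31, 36, 10, 32), (31, 9, 10, 32), (34, 3, 27, 32), (34, 3, 5, 32), (34, 35, 27, 32), (34, 35, 5, 32), (34, 36, 27, 32), (34, 36, 5, 32), (34, 9, 27, 32), (34, 9, 5, 32)}.
Filtering on B > 5 leaves {(30, 3, 10, 32), (30, 35, 10, 32), (30, 36, 10, 32), (30, 9, 10, 32), (31, 3, 10, 32), (31, 35, 10, 32), (31, 36, 10, 32), (31, 9, 10, 32), (34, 3, 27, 32), (34, 35, 27, 32), (34, 36, 27, 32), (34, 9, 27, 32)}.
π_{A, G} gives {(30, 3), (30, 35), (30, 36), (30, 9), (31, 3), (31, 35), (31, 36), (31, 9), (34, 3), (34, 35), (34, 36), (34, 9)}.

{(30, 3), (30, 35), (30, 36), (30, 9), (31, 3), (31, 35), (31, 36), (31, 9), (34, 3), (34, 35), (34, 36), (34, 9)}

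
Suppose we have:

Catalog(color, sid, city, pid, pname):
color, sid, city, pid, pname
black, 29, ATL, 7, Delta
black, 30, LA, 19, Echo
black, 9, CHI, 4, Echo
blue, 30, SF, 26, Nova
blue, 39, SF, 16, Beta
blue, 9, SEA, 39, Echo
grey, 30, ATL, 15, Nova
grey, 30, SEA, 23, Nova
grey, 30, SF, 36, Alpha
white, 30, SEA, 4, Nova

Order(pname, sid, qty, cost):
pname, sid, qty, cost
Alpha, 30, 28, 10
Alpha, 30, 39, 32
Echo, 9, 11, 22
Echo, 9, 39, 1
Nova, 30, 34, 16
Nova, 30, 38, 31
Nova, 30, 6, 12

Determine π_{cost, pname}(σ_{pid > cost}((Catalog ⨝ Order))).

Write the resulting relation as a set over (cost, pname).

Natural join on sid, pname: {(black, 9, CHI, 4, Echo, 11, 22), (black, 9, CHI, 4, Echo, 39, 1), (blue, 30, SF, 26, Nova, 34, 16), (blue, 30, SF, 26, Nova, 38, 31), (blue, 30, SF, 26, Nova, 6, 12), (blue, 9, SEA, 39, Echo, 11, 22), (blue, 9, SEA, 39, Echo, 39, 1), (grey, 30, ATL, 15, Nova, 34, 16), (grey, 30, ATL, 15, Nova, 38, 31), (grey, 30, ATL, 15, Nova, 6, 12), (grey, 30, SEA, 23, Nova, 34, 16), (grey, 30, SEA, 23, Nova, 38, 31), (grey, 30, SEA, 23, Nova, 6, 12), (grey, 30, SF, 36, Alpha, 28, 10), (grey, 30, SF, 36, Alpha, 39, 32), (white, 30, SEA, 4, Nova, 34, 16), (white, 30, SEA, 4, Nova, 38, 31), (white, 30, SEA, 4, Nova, 6, 12)}
Selection pid > cost: {(black, 9, CHI, 4, Echo, 39, 1), (blue, 30, SF, 26, Nova, 34, 16), (blue, 30, SF, 26, Nova, 6, 12), (blue, 9, SEA, 39, Echo, 11, 22), (blue, 9, SEA, 39, Echo, 39, 1), (grey, 30, ATL, 15, Nova, 6, 12), (grey, 30, SEA, 23, Nova, 34, 16), (grey, 30, SEA, 23, Nova, 6, 12), (grey, 30, SF, 36, Alpha, 28, 10), (grey, 30, SF, 36, Alpha, 39, 32)}
π[cost, pname]: project onto (cost, pname) (4 duplicate(s) eliminated) → {(1, Echo), (10, Alpha), (12, Nova), (16, Nova), (22, Echo), (32, Alpha)}

{(1, Echo), (10, Alpha), (12, Nova), (16, Nova), (22, Echo), (32, Alpha)}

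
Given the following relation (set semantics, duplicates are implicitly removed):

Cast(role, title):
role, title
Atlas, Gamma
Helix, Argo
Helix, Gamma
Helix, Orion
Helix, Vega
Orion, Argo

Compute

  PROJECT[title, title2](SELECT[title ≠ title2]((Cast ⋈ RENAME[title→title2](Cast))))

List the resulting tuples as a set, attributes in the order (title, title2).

ρ[title→title2]: schema becomes (role, title2); tuples unchanged.
Joining Cast and RENAME[title→title2](Cast) on role yields {(Atlas, Gamma, Gamma), (Helix, Argo, Argo), (Helix, Argo, Gamma), (Helix, Argo, Orion), (Helix, Argo, Vega), (Helix, Gamma, Argo), (Helix, Gamma, Gamma), (Helix, Gamma, Orion), (Helix, Gamma, Vega), (Helix, Orion, Argo), (Helix, Orion, Gamma), (Helix, Orion, Orion), (Helix, Orion, Vega), (Helix, Vega, Argo), (Helix, Vega, Gamma), (Helix, Vega, Orion), (Helix, Vega, Vega), (Orion, Argo, Argo)}.
Apply σ_{title ≠ title2}; surviving tuples: {(Helix, Argo, Gamma), (Helix, Argo, Orion), (Helix, Argo, Vega), (Helix, Gamma, Argo), (Helix, Gamma, Orion), (Helix, Gamma, Vega), (Helix, Orion, Argo), (Helix, Orion, Gamma), (Helix, Orion, Vega), (Helix, Vega, Argo), (Helix, Vega, Gamma), (Helix, Vega, Orion)}
Projecting to title, title2: {(Argo, Gamma), (Argo, Orion), (Argo, Vega), (Gamma, Argo), (Gamma, Orion), (Gamma, Vega), (Orion, Argo), (Orion, Gamma), (Orion, Vega), (Vega, Argo), (Vega, Gamma), (Vega, Orion)}

{(Argo, Gamma), (Argo, Orion), (Argo, Vega), (Gamma, Argo), (Gamma, Orion), (Gamma, Vega), (Orion, Argo), (Orion, Gamma), (Orion, Vega), (Vega, Argo), (Vega, Gamma), (Vega, Orion)}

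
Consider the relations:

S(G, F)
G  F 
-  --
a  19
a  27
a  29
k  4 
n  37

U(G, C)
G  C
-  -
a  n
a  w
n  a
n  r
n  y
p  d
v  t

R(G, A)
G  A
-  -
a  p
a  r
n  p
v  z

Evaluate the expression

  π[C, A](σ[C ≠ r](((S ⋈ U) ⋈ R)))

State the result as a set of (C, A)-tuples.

{(a, p), (n, p), (n, r), (w, p), (w, r), (y, p)}

S ⋈ U (natural join on G): {(a, 19, n), (a, 19, w), (a, 27, n), (a, 27, w), (a, 29, n), (a, 29, w), (n, 37, a), (n, 37, r), (n, 37, y)}
(S ⋈ U) ⋈ R (natural join on G): {(a, 19, n, p), (a, 19, n, r), (a, 19, w, p), (a, 19, w, r), (a, 27, n, p), (a, 27, n, r), (a, 27, w, p), (a, 27, w, r), (a, 29, n, p), (a, 29, n, r), (a, 29, w, p), (a, 29, w, r), (n, 37, a, p), (n, 37, r, p), (n, 37, y, p)}
Filtering on C ≠ r leaves {(a, 19, n, p), (a, 19, n, r), (a, 19, w, p), (a, 19, w, r), (a, 27, n, p), (a, 27, n, r), (a, 27, w, p), (a, 27, w, r), (a, 29, n, p), (a, 29, n, r), (a, 29, w, p), (a, 29, w, r), (n, 37, a, p), (n, 37, y, p)}.
π_{C, A} gives {(a, p), (n, p), (n, r), (w, p), (w, r), (y, p)} (8 duplicate(s) eliminated).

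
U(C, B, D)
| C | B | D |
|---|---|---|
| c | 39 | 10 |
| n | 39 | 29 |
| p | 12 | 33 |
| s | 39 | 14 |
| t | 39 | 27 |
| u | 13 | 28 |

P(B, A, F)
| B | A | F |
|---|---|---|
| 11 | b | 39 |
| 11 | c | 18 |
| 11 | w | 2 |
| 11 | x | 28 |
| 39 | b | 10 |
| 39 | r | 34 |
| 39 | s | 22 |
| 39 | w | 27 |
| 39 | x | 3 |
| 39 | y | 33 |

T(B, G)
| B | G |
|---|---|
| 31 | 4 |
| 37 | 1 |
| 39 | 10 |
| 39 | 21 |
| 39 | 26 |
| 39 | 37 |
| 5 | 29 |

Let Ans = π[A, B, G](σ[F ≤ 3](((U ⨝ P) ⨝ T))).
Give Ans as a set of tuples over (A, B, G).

{(x, 39, 10), (x, 39, 21), (x, 39, 26), (x, 39, 37)}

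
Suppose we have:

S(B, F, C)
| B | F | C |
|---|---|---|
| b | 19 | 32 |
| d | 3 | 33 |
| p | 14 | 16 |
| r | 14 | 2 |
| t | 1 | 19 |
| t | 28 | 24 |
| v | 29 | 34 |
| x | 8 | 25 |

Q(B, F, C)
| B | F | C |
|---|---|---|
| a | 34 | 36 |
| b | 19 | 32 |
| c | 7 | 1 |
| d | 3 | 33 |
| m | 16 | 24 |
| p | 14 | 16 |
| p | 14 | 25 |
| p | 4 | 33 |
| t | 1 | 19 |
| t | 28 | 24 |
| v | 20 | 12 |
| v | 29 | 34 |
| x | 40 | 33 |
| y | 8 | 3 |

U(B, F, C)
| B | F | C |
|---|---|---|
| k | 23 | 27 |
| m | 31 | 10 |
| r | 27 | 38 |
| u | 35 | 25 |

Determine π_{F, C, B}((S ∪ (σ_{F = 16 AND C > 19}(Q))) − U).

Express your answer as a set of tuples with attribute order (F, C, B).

Filtering on F = 16 AND C > 19 leaves {(m, 16, 24)}.
Set union of the two operands is {(b, 19, 32), (d, 3, 33), (m, 16, 24), (p, 14, 16), (r, 14, 2), (t, 1, 19), (t, 28, 24), (v, 29, 34), (x, 8, 25)}.
Set difference of the two operands is {(b, 19, 32), (d, 3, 33), (m, 16, 24), (p, 14, 16), (r, 14, 2), (t, 1, 19), (t, 28, 24), (v, 29, 34), (x, 8, 25)}.
Projecting to F, C, B: {(1, 19, t), (14, 16, p), (14, 2, r), (16, 24, m), (19, 32, b), (28, 24, t), (29, 34, v), (3, 33, d), (8, 25, x)}

{(1, 19, t), (14, 16, p), (14, 2, r), (16, 24, m), (19, 32, b), (28, 24, t), (29, 34, v), (3, 33, d), (8, 25, x)}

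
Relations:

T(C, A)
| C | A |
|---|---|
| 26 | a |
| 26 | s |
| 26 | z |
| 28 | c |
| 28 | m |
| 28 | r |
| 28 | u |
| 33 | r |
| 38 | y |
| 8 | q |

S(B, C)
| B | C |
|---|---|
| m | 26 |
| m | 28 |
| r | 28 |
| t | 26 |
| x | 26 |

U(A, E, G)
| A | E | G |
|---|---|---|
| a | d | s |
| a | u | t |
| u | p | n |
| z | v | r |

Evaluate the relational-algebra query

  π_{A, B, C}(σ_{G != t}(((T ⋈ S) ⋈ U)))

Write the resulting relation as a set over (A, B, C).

{(a, m, 26), (a, t, 26), (a, x, 26), (u, m, 28), (u, r, 28), (z, m, 26), (z, t, 26), (z, x, 26)}

T ⋈ S (natural join on C): {(26, a, m), (26, a, t), (26, a, x), (26, s, m), (26, s, t), (26, s, x), (26, z, m), (26, z, t), (26, z, x), (28, c, m), (28, c, r), (28, m, m), (28, m, r), (28, r, m), (28, r, r), (28, u, m), (28, u, r)}
(T ⋈ S) ⋈ U (natural join on A): {(26, a, m, d, s), (26, a, m, u, t), (26, a, t, d, s), (26, a, t, u, t), (26, a, x, d, s), (26, a, x, u, t), (26, z, m, v, r), (26, z, t, v, r), (26, z, x, v, r), (28, u, m, p, n), (28, u, r, p, n)}
σ[G != t]: keep tuples satisfying G != t → {(26, a, m, d, s), (26, a, t, d, s), (26, a, x, d, s), (26, z, m, v, r), (26, z, t, v, r), (26, z, x, v, r), (28, u, m, p, n), (28, u, r, p, n)}
Keep only column(s) A, B, C: {(a, m, 26), (a, t, 26), (a, x, 26), (u, m, 28), (u, r, 28), (z, m, 26), (z, t, 26), (z, x, 26)}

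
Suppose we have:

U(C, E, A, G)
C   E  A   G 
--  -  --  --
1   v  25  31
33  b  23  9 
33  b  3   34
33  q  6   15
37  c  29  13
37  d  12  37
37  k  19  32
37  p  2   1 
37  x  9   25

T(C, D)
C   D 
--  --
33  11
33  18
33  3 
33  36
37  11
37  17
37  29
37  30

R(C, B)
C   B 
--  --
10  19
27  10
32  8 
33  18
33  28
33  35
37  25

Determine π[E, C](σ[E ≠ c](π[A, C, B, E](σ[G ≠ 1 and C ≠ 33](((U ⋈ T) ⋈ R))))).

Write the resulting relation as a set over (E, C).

{(d, 37), (k, 37), (x, 37)}

Joining U and T on C yields {(33, b, 23, 9, 11), (33, b, 23, 9, 18), (33, b, 23, 9, 3), (33, b, 23, 9, 36), (33, b, 3, 34, 11), (33, b, 3, 34, 18), (33, b, 3, 34, 3), (33, b, 3, 34, 36), (33, q, 6, 15, 11), (33, q, 6, 15, 18), (33, q, 6, 15, 3), (33, q, 6, 15, 36), (37, c, 29, 13, 11), (37, c, 29, 13, 17), (37, c, 29, 13, 29), (37, c, 29, 13, 30), (37, d, 12, 37, 11), (37, d, 12, 37, 17), (37, d, 12, 37, 29), (37, d, 12, 37, 30), (37, k, 19, 32, 11), (37, k, 19, 32, 17), (37, k, 19, 32, 29), (37, k, 19, 32, 30), (37, p, 2, 1, 11), (37, p, 2, 1, 17), (37, p, 2, 1, 29), (37, p, 2, 1, 30), (37, x, 9, 25, 11), (37, x, 9, 25, 17), (37, x, 9, 25, 29), (37, x, 9, 25, 30)}.
Joining (U ⋈ T) and R on C yields {(33, b, 23, 9, 11, 18), (33, b, 23, 9, 11, 28), (33, b, 23, 9, 11, 35), (33, b, 23, 9, 18, 18), (33, b, 23, 9, 18, 28), (33, b, 23, 9, 18, 35), (33, b, 23, 9, 3, 18), (33, b, 23, 9, 3, 28), (33, b, 23, 9, 3, 35), (33, b, 23, 9, 36, 18), (33, b, 23, 9, 36, 28), (33, b, 23, 9, 36, 35), (33, b, 3, 34, 11, 18), (33, b, 3, 34, 11, 28), (33, b, 3, 34, 11, 35), (33, b, 3, 34, 18, 18), (33, b, 3, 34, 18, 28), (33, b, 3, 34, 18, 35), (33, b, 3, 34, 3, 18), (33, b, 3, 34, 3, 28), (33, b, 3, 34, 3, 35), (33, b, 3, 34, 36, 18), (33, b, 3, 34, 36, 28), (33, b, 3, 34, 36, 35), (33, q, 6, 15, 11, 18), (33, q, 6, 15, 11, 28), (33, q, 6, 15, 11, 35), (33, q, 6, 15, 18, 18), (33, q, 6, 15, 18, 28), (33, q, 6, 15, 18, 35), (33, q, 6, 15, 3, 18), (33, q, 6, 15, 3, 28), (33, q, 6, 15, 3, 35), (33, q, 6, 15, 36, 18), (33, q, 6, 15, 36, 28), (33, q, 6, 15, 36, 35), (37, c, 29, 13, 11, 25), (37, c, 29, 13, 17, 25), (37, c, 29, 13, 29, 25), (37, c, 29, 13, 30, 25), (37, d, 12, 37, 11, 25), (37, d, 12, 37, 17, 25), (37, d, 12, 37, 29, 25), (37, d, 12, 37, 30, 25), (37, k, 19, 32, 11, 25), (37, k, 19, 32, 17, 25), (37, k, 19, 32, 29, 25), (37, k, 19, 32, 30, 25), (37, p, 2, 1, 11, 25), (37, p, 2, 1, 17, 25), (37, p, 2, 1, 29, 25), (37, p, 2, 1, 30, 25), (37, x, 9, 25, 11, 25), (37, x, 9, 25, 17, 25), (37, x, 9, 25, 29, 25), (37, x, 9, 25, 30, 25)}.
Selection G ≠ 1 and C ≠ 33: {(37, c, 29, 13, 11, 25), (37, c, 29, 13, 17, 25), (37, c, 29, 13, 29, 25), (37, c, 29, 13, 30, 25), (37, d, 12, 37, 11, 25), (37, d, 12, 37, 17, 25), (37, d, 12, 37, 29, 25), (37, d, 12, 37, 30, 25), (37, k, 19, 32, 11, 25), (37, k, 19, 32, 17, 25), (37, k, 19, 32, 29, 25), (37, k, 19, 32, 30, 25), (37, x, 9, 25, 11, 25), (37, x, 9, 25, 17, 25), (37, x, 9, 25, 29, 25), (37, x, 9, 25, 30, 25)}
π[A, C, B, E]: project onto (A, C, B, E) (12 duplicate(s) eliminated) → {(12, 37, 25, d), (19, 37, 25, k), (29, 37, 25, c), (9, 37, 25, x)}
Selection E ≠ c: {(12, 37, 25, d), (19, 37, 25, k), (9, 37, 25, x)}
π[E, C]: project onto (E, C) → {(d, 37), (k, 37), (x, 37)}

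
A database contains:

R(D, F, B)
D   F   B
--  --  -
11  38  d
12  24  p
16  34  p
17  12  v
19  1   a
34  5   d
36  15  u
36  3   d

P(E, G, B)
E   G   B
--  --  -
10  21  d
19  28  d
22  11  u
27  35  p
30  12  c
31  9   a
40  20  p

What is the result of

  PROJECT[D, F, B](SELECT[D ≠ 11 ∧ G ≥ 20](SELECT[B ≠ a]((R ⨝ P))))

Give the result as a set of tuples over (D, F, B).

{(12, 24, p), (16, 34, p), (34, 5, d), (36, 3, d)}

Natural join on B: {(11, 38, d, 10, 21), (11, 38, d, 19, 28), (12, 24, p, 27, 35), (12, 24, p, 40, 20), (16, 34, p, 27, 35), (16, 34, p, 40, 20), (19, 1, a, 31, 9), (34, 5, d, 10, 21), (34, 5, d, 19, 28), (36, 15, u, 22, 11), (36, 3, d, 10, 21), (36, 3, d, 19, 28)}
σ[B ≠ a]: keep tuples satisfying B ≠ a → {(11, 38, d, 10, 21), (11, 38, d, 19, 28), (12, 24, p, 27, 35), (12, 24, p, 40, 20), (16, 34, p, 27, 35), (16, 34, p, 40, 20), (34, 5, d, 10, 21), (34, 5, d, 19, 28), (36, 15, u, 22, 11), (36, 3, d, 10, 21), (36, 3, d, 19, 28)}
σ[D ≠ 11 ∧ G ≥ 20]: keep tuples satisfying D ≠ 11 ∧ G ≥ 20 → {(12, 24, p, 27, 35), (12, 24, p, 40, 20), (16, 34, p, 27, 35), (16, 34, p, 40, 20), (34, 5, d, 10, 21), (34, 5, d, 19, 28), (36, 3, d, 10, 21), (36, 3, d, 19, 28)}
Keep only column(s) D, F, B (4 duplicate(s) eliminated): {(12, 24, p), (16, 34, p), (34, 5, d), (36, 3, d)}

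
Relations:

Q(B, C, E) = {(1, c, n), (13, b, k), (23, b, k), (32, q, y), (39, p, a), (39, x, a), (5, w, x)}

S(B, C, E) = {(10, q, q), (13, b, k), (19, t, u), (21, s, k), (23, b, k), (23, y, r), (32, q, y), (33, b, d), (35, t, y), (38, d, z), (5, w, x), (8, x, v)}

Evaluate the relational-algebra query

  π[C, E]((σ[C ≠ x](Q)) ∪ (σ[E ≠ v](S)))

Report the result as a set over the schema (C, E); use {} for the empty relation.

{(b, d), (b, k), (c, n), (d, z), (p, a), (q, q), (q, y), (s, k), (t, u), (t, y), (w, x), (y, r)}

σ[C ≠ x]: keep tuples satisfying C ≠ x → {(1, c, n), (13, b, k), (23, b, k), (32, q, y), (39, p, a), (5, w, x)}
σ[E ≠ v]: keep tuples satisfying E ≠ v → {(10, q, q), (13, b, k), (19, t, u), (21, s, k), (23, b, k), (23, y, r), (32, q, y), (33, b, d), (35, t, y), (38, d, z), (5, w, x)}
Set union of the two operands is {(1, c, n), (10, q, q), (13, b, k), (19, t, u), (21, s, k), (23, b, k), (23, y, r), (32, q, y), (33, b, d), (35, t, y), (38, d, z), (39, p, a), (5, w, x)}.
π[C, E]: project onto (C, E) (1 duplicate(s) eliminated) → {(b, d), (b, k), (c, n), (d, z), (p, a), (q, q), (q, y), (s, k), (t, u), (t, y), (w, x), (y, r)}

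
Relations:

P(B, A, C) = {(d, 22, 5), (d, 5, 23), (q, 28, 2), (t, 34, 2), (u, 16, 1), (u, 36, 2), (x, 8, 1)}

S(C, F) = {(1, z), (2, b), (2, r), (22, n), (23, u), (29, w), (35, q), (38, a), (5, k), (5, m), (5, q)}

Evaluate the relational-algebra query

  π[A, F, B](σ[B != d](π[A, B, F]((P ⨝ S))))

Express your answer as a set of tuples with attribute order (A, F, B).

{(16, z, u), (28, b, q), (28, r, q), (34, b, t), (34, r, t), (36, b, u), (36, r, u), (8, z, x)}

Joining P and S on C yields {(d, 22, 5, k), (d, 22, 5, m), (d, 22, 5, q), (d, 5, 23, u), (q, 28, 2, b), (q, 28, 2, r), (t, 34, 2, b), (t, 34, 2, r), (u, 16, 1, z), (u, 36, 2, b), (u, 36, 2, r), (x, 8, 1, z)}.
Keep only column(s) A, B, F: {(16, u, z), (22, d, k), (22, d, m), (22, d, q), (28, q, b), (28, q, r), (34, t, b), (34, t, r), (36, u, b), (36, u, r), (5, d, u), (8, x, z)}
Selection B != d: {(16, u, z), (28, q, b), (28, q, r), (34, t, b), (34, t, r), (36, u, b), (36, u, r), (8, x, z)}
Keep only column(s) A, F, B: {(16, z, u), (28, b, q), (28, r, q), (34, b, t), (34, r, t), (36, b, u), (36, r, u), (8, z, x)}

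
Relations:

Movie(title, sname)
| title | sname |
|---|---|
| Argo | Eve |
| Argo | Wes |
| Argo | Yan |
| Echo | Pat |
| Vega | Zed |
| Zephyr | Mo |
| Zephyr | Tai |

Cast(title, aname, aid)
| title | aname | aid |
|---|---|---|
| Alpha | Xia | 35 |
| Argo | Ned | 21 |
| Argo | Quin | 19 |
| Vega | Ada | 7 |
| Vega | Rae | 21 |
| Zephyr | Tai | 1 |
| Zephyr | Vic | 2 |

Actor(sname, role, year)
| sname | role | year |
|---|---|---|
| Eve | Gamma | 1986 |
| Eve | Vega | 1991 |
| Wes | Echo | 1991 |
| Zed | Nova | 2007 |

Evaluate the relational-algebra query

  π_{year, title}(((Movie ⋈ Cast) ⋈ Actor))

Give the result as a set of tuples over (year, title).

Natural join on title: {(Argo, Eve, Ned, 21), (Argo, Eve, Quin, 19), (Argo, Wes, Ned, 21), (Argo, Wes, Quin, 19), (Argo, Yan, Ned, 21), (Argo, Yan, Quin, 19), (Vega, Zed, Ada, 7), (Vega, Zed, Rae, 21), (Zephyr, Mo, Tai, 1), (Zephyr, Mo, Vic, 2), (Zephyr, Tai, Tai, 1), (Zephyr, Tai, Vic, 2)}
Natural join on sname: {(Argo, Eve, Ned, 21, Gamma, 1986), (Argo, Eve, Ned, 21, Vega, 1991), (Argo, Eve, Quin, 19, Gamma, 1986), (Argo, Eve, Quin, 19, Vega, 1991), (Argo, Wes, Ned, 21, Echo, 1991), (Argo, Wes, Quin, 19, Echo, 1991), (Vega, Zed, Ada, 7, Nova, 2007), (Vega, Zed, Rae, 21, Nova, 2007)}
Keep only column(s) year, title (5 duplicate(s) eliminated): {(1986, Argo), (1991, Argo), (2007, Vega)}

{(1986, Argo), (1991, Argo), (2007, Vega)}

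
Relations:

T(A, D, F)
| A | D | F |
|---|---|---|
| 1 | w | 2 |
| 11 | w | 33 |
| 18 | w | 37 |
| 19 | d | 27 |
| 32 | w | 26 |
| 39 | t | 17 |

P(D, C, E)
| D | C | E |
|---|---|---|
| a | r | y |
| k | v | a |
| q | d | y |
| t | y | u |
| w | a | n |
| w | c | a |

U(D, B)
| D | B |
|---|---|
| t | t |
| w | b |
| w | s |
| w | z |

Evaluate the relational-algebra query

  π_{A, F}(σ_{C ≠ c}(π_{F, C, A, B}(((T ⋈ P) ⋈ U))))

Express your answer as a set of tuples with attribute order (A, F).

{(1, 2), (11, 33), (18, 37), (32, 26), (39, 17)}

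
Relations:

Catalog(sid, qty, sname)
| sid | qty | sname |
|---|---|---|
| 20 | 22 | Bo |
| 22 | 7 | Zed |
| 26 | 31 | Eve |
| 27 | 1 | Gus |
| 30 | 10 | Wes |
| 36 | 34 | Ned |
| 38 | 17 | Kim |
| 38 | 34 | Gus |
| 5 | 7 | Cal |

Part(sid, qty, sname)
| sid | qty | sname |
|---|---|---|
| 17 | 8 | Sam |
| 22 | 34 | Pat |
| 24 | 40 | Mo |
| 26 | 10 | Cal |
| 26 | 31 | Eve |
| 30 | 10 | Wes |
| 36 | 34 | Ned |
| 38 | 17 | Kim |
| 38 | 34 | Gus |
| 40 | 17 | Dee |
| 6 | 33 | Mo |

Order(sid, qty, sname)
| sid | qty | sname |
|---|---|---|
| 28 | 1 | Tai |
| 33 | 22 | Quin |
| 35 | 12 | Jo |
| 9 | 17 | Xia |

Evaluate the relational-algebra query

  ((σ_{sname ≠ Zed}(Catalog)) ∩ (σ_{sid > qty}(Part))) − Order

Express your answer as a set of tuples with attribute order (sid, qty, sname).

{(30, 10, Wes), (36, 34, Ned), (38, 17, Kim), (38, 34, Gus)}

Filtering on sname ≠ Zed leaves {(20, 22, Bo), (26, 31, Eve), (27, 1, Gus), (30, 10, Wes), (36, 34, Ned), (38, 17, Kim), (38, 34, Gus), (5, 7, Cal)}.
Filtering on sid > qty leaves {(17, 8, Sam), (26, 10, Cal), (30, 10, Wes), (36, 34, Ned), (38, 17, Kim), (38, 34, Gus), (40, 17, Dee)}.
Set intersection of the two operands is {(30, 10, Wes), (36, 34, Ned), (38, 17, Kim), (38, 34, Gus)}.
Set difference of the two operands is {(30, 10, Wes), (36, 34, Ned), (38, 17, Kim), (38, 34, Gus)}.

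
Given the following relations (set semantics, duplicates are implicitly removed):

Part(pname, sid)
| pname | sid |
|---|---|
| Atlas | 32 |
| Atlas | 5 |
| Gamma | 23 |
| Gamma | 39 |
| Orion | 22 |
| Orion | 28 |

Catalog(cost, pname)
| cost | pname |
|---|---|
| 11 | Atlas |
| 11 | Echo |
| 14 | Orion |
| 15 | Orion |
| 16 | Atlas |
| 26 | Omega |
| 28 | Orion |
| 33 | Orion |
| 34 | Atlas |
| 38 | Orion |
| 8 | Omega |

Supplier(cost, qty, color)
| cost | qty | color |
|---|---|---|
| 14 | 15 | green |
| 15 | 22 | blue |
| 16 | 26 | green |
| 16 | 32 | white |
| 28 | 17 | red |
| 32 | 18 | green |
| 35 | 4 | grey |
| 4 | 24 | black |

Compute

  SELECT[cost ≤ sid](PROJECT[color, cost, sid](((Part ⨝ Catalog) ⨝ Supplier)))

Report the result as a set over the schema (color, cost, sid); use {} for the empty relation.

Joining Part and Catalog on pname yields {(Atlas, 32, 11), (Atlas, 32, 16), (Atlas, 32, 34), (Atlas, 5, 11), (Atlas, 5, 16), (Atlas, 5, 34), (Orion, 22, 14), (Orion, 22, 15), (Orion, 22, 28), (Orion, 22, 33), (Orion, 22, 38), (Orion, 28, 14), (Orion, 28, 15), (Orion, 28, 28), (Orion, 28, 33), (Orion, 28, 38)}.
Joining (Part ⨝ Catalog) and Supplier on cost yields {(Atlas, 32, 16, 26, green), (Atlas, 32, 16, 32, white), (Atlas, 5, 16, 26, green), (Atlas, 5, 16, 32, white), (Orion, 22, 14, 15, green), (Orion, 22, 15, 22, blue), (Orion, 22, 28, 17, red), (Orion, 28, 14, 15, green), (Orion, 28, 15, 22, blue), (Orion, 28, 28, 17, red)}.
π_{color, cost, sid} gives {(blue, 15, 22), (blue, 15, 28), (green, 14, 22), (green, 14, 28), (green, 16, 32), (green, 16, 5), (red, 28, 22), (red, 28, 28), (white, 16, 32), (white, 16, 5)}.
σ[cost ≤ sid]: keep tuples satisfying cost ≤ sid → {(blue, 15, 22), (blue, 15, 28), (green, 14, 22), (green, 14, 28), (green, 16, 32), (red, 28, 28), (white, 16, 32)}

{(blue, 15, 22), (blue, 15, 28), (green, 14, 22), (green, 14, 28), (green, 16, 32), (red, 28, 28), (white, 16, 32)}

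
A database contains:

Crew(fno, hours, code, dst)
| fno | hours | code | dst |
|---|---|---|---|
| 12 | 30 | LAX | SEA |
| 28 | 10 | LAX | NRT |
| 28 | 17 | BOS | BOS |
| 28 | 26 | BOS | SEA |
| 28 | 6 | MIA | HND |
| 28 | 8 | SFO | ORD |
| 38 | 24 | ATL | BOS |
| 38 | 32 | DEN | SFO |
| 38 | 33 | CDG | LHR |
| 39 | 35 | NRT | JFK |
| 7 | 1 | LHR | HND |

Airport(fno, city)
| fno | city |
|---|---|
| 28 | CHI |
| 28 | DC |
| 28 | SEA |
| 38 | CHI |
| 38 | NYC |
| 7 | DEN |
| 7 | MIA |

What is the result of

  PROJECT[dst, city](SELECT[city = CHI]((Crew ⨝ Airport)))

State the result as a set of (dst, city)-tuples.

{(BOS, CHI), (HND, CHI), (LHR, CHI), (NRT, CHI), (ORD, CHI), (SEA, CHI), (SFO, CHI)}

Crew ⋈ Airport (natural join on fno): {(28, 10, LAX, NRT, CHI), (28, 10, LAX, NRT, DC), (28, 10, LAX, NRT, SEA), (28, 17, BOS, BOS, CHI), (28, 17, BOS, BOS, DC), (28, 17, BOS, BOS, SEA), (28, 26, BOS, SEA, CHI), (28, 26, BOS, SEA, DC), (28, 26, BOS, SEA, SEA), (28, 6, MIA, HND, CHI), (28, 6, MIA, HND, DC), (28, 6, MIA, HND, SEA), (28, 8, SFO, ORD, CHI), (28, 8, SFO, ORD, DC), (28, 8, SFO, ORD, SEA), (38, 24, ATL, BOS, CHI), (38, 24, ATL, BOS, NYC), (38, 32, DEN, SFO, CHI), (38, 32, DEN, SFO, NYC), (38, 33, CDG, LHR, CHI), (38, 33, CDG, LHR, NYC), (7, 1, LHR, HND, DEN), (7, 1, LHR, HND, MIA)}
Filtering on city = CHI leaves {(28, 10, LAX, NRT, CHI), (28, 17, BOS, BOS, CHI), (28, 26, BOS, SEA, CHI), (28, 6, MIA, HND, CHI), (28, 8, SFO, ORD, CHI), (38, 24, ATL, BOS, CHI), (38, 32, DEN, SFO, CHI), (38, 33, CDG, LHR, CHI)}.
π_{dst, city} gives {(BOS, CHI), (HND, CHI), (LHR, CHI), (NRT, CHI), (ORD, CHI), (SEA, CHI), (SFO, CHI)} (1 duplicate(s) eliminated).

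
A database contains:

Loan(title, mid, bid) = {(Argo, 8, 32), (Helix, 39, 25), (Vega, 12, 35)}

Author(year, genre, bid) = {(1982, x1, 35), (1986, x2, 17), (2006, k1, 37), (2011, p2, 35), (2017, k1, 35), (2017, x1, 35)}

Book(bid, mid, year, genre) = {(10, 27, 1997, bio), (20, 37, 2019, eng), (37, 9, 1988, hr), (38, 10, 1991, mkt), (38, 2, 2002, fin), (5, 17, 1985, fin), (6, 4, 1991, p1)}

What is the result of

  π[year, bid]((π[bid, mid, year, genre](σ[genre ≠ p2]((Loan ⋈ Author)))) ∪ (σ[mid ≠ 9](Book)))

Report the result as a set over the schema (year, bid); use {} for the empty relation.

{(1982, 35), (1985, 5), (1991, 38), (1991, 6), (1997, 10), (2002, 38), (2017, 35), (2019, 20)}

Joining Loan and Author on bid yields {(Vega, 12, 35, 1982, x1), (Vega, 12, 35, 2011, p2), (Vega, 12, 35, 2017, k1), (Vega, 12, 35, 2017, x1)}.
σ[genre ≠ p2]: keep tuples satisfying genre ≠ p2 → {(Vega, 12, 35, 1982, x1), (Vega, 12, 35, 2017, k1), (Vega, 12, 35, 2017, x1)}
Projecting to bid, mid, year, genre: {(35, 12, 1982, x1), (35, 12, 2017, k1), (35, 12, 2017, x1)}
σ[mid ≠ 9]: keep tuples satisfying mid ≠ 9 → {(10, 27, 1997, bio), (20, 37, 2019, eng), (38, 10, 1991, mkt), (38, 2, 2002, fin), (5, 17, 1985, fin), (6, 4, 1991, p1)}
Set union of the two operands is {(10, 27, 1997, bio), (20, 37, 2019, eng), (35, 12, 1982, x1), (35, 12, 2017, k1), (35, 12, 2017, x1), (38, 10, 1991, mkt), (38, 2, 2002, fin), (5, 17, 1985, fin), (6, 4, 1991, p1)}.
Projecting to year, bid (1 duplicate(s) eliminated): {(1982, 35), (1985, 5), (1991, 38), (1991, 6), (1997, 10), (2002, 38), (2017, 35), (2019, 20)}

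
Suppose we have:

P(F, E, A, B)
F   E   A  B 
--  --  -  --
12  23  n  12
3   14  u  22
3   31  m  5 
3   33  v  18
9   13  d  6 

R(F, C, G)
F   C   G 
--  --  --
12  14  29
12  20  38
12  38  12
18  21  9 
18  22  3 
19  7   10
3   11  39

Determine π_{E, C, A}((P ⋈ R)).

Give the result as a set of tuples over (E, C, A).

P ⋈ R (natural join on F): {(12, 23, n, 12, 14, 29), (12, 23, n, 12, 20, 38), (12, 23, n, 12, 38, 12), (3, 14, u, 22, 11, 39), (3, 31, m, 5, 11, 39), (3, 33, v, 18, 11, 39)}
π_{E, C, A} gives {(14, 11, u), (23, 14, n), (23, 20, n), (23, 38, n), (31, 11, m), (33, 11, v)}.

{(14, 11, u), (23, 14, n), (23, 20, n), (23, 38, n), (31, 11, m), (33, 11, v)}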